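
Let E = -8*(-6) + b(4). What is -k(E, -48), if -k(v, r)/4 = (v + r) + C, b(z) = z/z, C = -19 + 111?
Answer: 372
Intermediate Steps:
C = 92
b(z) = 1
E = 49 (E = -8*(-6) + 1 = 48 + 1 = 49)
k(v, r) = -368 - 4*r - 4*v (k(v, r) = -4*((v + r) + 92) = -4*((r + v) + 92) = -4*(92 + r + v) = -368 - 4*r - 4*v)
-k(E, -48) = -(-368 - 4*(-48) - 4*49) = -(-368 + 192 - 196) = -1*(-372) = 372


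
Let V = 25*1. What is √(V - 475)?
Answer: 15*I*√2 ≈ 21.213*I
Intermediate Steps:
V = 25
√(V - 475) = √(25 - 475) = √(-450) = 15*I*√2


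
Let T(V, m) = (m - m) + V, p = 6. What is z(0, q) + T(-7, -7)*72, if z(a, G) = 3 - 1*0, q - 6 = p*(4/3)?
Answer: -501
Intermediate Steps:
q = 14 (q = 6 + 6*(4/3) = 6 + 8 = 14)
z(a, G) = 3 (z(a, G) = 3 + 0 = 3)
T(V, m) = V (T(V, m) = 0 + V = V)
z(0, q) + T(-7, -7)*72 = 3 - 7*72 = 3 - 504 = -501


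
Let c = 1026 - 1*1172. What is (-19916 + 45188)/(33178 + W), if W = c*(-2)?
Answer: 12636/16735 ≈ 0.75506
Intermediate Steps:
c = -146 (c = 1026 - 1172 = -146)
W = 292 (W = -146*(-2) = 292)
(-19916 + 45188)/(33178 + W) = (-19916 + 45188)/(33178 + 292) = 25272/33470 = 25272*(1/33470) = 12636/16735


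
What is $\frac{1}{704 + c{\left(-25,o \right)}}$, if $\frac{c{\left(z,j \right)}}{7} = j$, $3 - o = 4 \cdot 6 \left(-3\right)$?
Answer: $\frac{1}{1229} \approx 0.00081367$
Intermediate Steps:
$o = 75$ ($o = 3 - 4 \cdot 6 \left(-3\right) = 3 - 24 \left(-3\right) = 3 - -72 = 3 + 72 = 75$)
$c{\left(z,j \right)} = 7 j$
$\frac{1}{704 + c{\left(-25,o \right)}} = \frac{1}{704 + 7 \cdot 75} = \frac{1}{704 + 525} = \frac{1}{1229}$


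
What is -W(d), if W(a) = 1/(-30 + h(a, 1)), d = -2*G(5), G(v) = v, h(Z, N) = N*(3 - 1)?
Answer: 1/28 ≈ 0.035714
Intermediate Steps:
h(Z, N) = 2*N (h(Z, N) = N*2 = 2*N)
d = -10 (d = -2*5 = -10)
W(a) = -1/28 (W(a) = 1/(-30 + 2*1) = 1/(-30 + 2) = 1/(-28) = -1/28)
-W(d) = -1*(-1/28) = 1/28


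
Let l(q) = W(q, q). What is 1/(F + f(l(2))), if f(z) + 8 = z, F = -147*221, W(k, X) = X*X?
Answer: -1/32491 ≈ -3.0778e-5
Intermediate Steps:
W(k, X) = X²
l(q) = q²
F = -32487
f(z) = -8 + z
1/(F + f(l(2))) = 1/(-32487 + (-8 + 2²)) = 1/(-32487 + (-8 + 4)) = 1/(-32487 - 4) = 1/(-32491) = -1/32491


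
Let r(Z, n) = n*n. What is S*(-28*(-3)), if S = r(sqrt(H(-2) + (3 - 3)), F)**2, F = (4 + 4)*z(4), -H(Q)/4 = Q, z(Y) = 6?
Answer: 445906944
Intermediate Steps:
H(Q) = -4*Q
F = 48 (F = (4 + 4)*6 = 8*6 = 48)
r(Z, n) = n**2
S = 5308416 (S = (48**2)**2 = 2304**2 = 5308416)
S*(-28*(-3)) = 5308416*(-28*(-3)) = 5308416*84 = 445906944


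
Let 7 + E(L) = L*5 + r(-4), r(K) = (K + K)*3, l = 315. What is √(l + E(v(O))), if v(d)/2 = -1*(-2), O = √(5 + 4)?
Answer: 4*√19 ≈ 17.436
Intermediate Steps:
r(K) = 6*K (r(K) = (2*K)*3 = 6*K)
O = 3 (O = √9 = 3)
v(d) = 4 (v(d) = 2*(-1*(-2)) = 2*2 = 4)
E(L) = -31 + 5*L (E(L) = -7 + (L*5 + 6*(-4)) = -7 + (5*L - 24) = -7 + (-24 + 5*L) = -31 + 5*L)
√(l + E(v(O))) = √(315 + (-31 + 5*4)) = √(315 + (-31 + 20)) = √(315 - 11) = √304 = 4*√19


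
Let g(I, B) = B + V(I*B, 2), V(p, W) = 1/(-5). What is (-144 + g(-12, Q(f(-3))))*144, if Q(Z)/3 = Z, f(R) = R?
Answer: -110304/5 ≈ -22061.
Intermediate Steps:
Q(Z) = 3*Z
V(p, W) = -1/5
g(I, B) = -1/5 + B (g(I, B) = B - 1/5 = -1/5 + B)
(-144 + g(-12, Q(f(-3))))*144 = (-144 + (-1/5 + 3*(-3)))*144 = (-144 + (-1/5 - 9))*144 = (-144 - 46/5)*144 = -766/5*144 = -110304/5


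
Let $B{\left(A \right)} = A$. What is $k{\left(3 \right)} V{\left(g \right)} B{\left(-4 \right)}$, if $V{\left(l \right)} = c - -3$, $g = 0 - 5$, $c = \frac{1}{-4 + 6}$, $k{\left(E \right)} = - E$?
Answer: $42$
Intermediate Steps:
$c = \frac{1}{2} \approx 0.5$
$g = -5$ ($g = 0 - 5 = -5$)
$V{\left(l \right)} = \frac{7}{2}$ ($V{\left(l \right)} = \frac{1}{2} - -3 = \frac{1}{2} + 3 = \frac{7}{2}$)
$k{\left(3 \right)} V{\left(g \right)} B{\left(-4 \right)} = \left(-1\right) 3 \cdot \frac{7}{2} \left(-4\right) = \left(-3\right) \frac{7}{2} \left(-4\right) = \left(- \frac{21}{2}\right) \left(-4\right) = 42$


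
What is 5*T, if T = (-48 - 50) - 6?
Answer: -520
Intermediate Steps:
T = -104 (T = -98 - 6 = -104)
5*T = 5*(-104) = -520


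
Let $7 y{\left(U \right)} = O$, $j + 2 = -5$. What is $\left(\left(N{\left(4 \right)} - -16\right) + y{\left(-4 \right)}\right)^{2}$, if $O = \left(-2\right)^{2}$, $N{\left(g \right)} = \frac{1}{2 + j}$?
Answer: $\frac{328329}{1225} \approx 268.02$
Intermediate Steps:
$j = -7$ ($j = -2 - 5 = -7$)
$N{\left(g \right)} = - \frac{1}{5}$ ($N{\left(g \right)} = \frac{1}{2 - 7} = \frac{1}{-5} = - \frac{1}{5}$)
$O = 4$
$y{\left(U \right)} = \frac{4}{7}$ ($y{\left(U \right)} = \frac{1}{7} \cdot 4 = \frac{4}{7}$)
$\left(\left(N{\left(4 \right)} - -16\right) + y{\left(-4 \right)}\right)^{2} = \left(\left(- \frac{1}{5} - -16\right) + \frac{4}{7}\right)^{2} = \left(\left(- \frac{1}{5} + 16\right) + \frac{4}{7}\right)^{2} = \left(\frac{79}{5} + \frac{4}{7}\right)^{2} = \left(\frac{573}{35}\right)^{2} = \frac{328329}{1225}$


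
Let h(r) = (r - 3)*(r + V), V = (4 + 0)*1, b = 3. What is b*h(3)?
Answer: 0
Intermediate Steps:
V = 4 (V = 4*1 = 4)
h(r) = (-3 + r)*(4 + r) (h(r) = (r - 3)*(r + 4) = (-3 + r)*(4 + r))
b*h(3) = 3*(-12 + 3 + 3**2) = 3*(-12 + 3 + 9) = 3*0 = 0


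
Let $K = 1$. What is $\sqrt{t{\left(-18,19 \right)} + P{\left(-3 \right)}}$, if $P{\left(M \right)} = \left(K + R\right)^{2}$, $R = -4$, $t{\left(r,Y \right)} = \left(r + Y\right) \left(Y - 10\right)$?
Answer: $3 \sqrt{2} \approx 4.2426$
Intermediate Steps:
$t{\left(r,Y \right)} = \left(-10 + Y\right) \left(Y + r\right)$ ($t{\left(r,Y \right)} = \left(Y + r\right) \left(-10 + Y\right) = \left(-10 + Y\right) \left(Y + r\right)$)
$P{\left(M \right)} = 9$ ($P{\left(M \right)} = \left(1 - 4\right)^{2} = \left(-3\right)^{2} = 9$)
$\sqrt{t{\left(-18,19 \right)} + P{\left(-3 \right)}} = \sqrt{\left(19^{2} - 190 - -180 + 19 \left(-18\right)\right) + 9} = \sqrt{\left(361 - 190 + 180 - 342\right) + 9} = \sqrt{9 + 9} = \sqrt{18} = 3 \sqrt{2}$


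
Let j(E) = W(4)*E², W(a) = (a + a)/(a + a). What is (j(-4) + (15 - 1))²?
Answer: 900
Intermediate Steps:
W(a) = 1 (W(a) = (2*a)/((2*a)) = (2*a)*(1/(2*a)) = 1)
j(E) = E² (j(E) = 1*E² = E²)
(j(-4) + (15 - 1))² = ((-4)² + (15 - 1))² = (16 + 14)² = 30² = 900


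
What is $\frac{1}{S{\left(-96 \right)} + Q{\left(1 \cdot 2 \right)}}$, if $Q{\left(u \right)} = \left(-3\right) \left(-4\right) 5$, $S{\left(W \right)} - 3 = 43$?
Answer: $\frac{1}{106} \approx 0.009434$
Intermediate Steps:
$S{\left(W \right)} = 46$ ($S{\left(W \right)} = 3 + 43 = 46$)
$Q{\left(u \right)} = 60$ ($Q{\left(u \right)} = 12 \cdot 5 = 60$)
$\frac{1}{S{\left(-96 \right)} + Q{\left(1 \cdot 2 \right)}} = \frac{1}{46 + 60} = \frac{1}{106}$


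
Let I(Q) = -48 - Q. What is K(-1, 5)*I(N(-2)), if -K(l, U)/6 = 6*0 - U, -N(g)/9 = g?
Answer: -1980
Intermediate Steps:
N(g) = -9*g
K(l, U) = 6*U (K(l, U) = -6*(6*0 - U) = -6*(0 - U) = -(-6)*U = 6*U)
K(-1, 5)*I(N(-2)) = (6*5)*(-48 - (-9)*(-2)) = 30*(-48 - 1*18) = 30*(-48 - 18) = 30*(-66) = -1980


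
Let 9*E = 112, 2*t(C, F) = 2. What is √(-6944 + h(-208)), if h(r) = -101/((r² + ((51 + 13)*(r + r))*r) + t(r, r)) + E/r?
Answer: 4*I*√20561538280026645577/217661223 ≈ 83.331*I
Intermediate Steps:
t(C, F) = 1 (t(C, F) = (½)*2 = 1)
E = 112/9 (E = (⅑)*112 = 112/9 ≈ 12.444)
h(r) = -101/(1 + 129*r²) + 112/(9*r) (h(r) = -101/((r² + ((51 + 13)*(r + r))*r) + 1) + 112/(9*r) = -101/((r² + (64*(2*r))*r) + 1) + 112/(9*r) = -101/((r² + (128*r)*r) + 1) + 112/(9*r) = -101/((r² + 128*r²) + 1) + 112/(9*r) = -101/(129*r² + 1) + 112/(9*r) = -101/(1 + 129*r²) + 112/(9*r))
√(-6944 + h(-208)) = √(-6944 + (112 - 909*(-208) + 14448*(-208)²)/(9*(-208) + 1161*(-208)³)) = √(-6944 + (112 + 189072 + 14448*43264)/(-1872 + 1161*(-8998912))) = √(-6944 + (112 + 189072 + 625078272)/(-1872 - 10447736832)) = √(-6944 + 625267456/(-10447738704)) = √(-6944 - 1/10447738704*625267456) = √(-6944 - 39079216/652983669) = √(-4534357676752/652983669) = 4*I*√20561538280026645577/217661223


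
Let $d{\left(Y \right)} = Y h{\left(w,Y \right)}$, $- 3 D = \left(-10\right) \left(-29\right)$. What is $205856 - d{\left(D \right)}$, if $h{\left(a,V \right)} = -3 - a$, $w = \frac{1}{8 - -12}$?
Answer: $\frac{1233367}{6} \approx 2.0556 \cdot 10^{5}$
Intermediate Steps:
$w = \frac{1}{20}$ ($w = \frac{1}{8 + 12} = \frac{1}{20} \approx 0.05$)
$D = - \frac{290}{3}$ ($D = - \frac{\left(-10\right) \left(-29\right)}{3} = \left(- \frac{1}{3}\right) 290 = - \frac{290}{3} \approx -96.667$)
$d{\left(Y \right)} = - \frac{61 Y}{20}$ ($d{\left(Y \right)} = Y \left(-3 - \frac{1}{20}\right) = Y \left(- \frac{61}{20}\right) = - \frac{61 Y}{20}$)
$205856 - d{\left(D \right)} = 205856 - \left(- \frac{61}{20}\right) \left(- \frac{290}{3}\right) = 205856 - \frac{1769}{6} = \frac{1233367}{6}$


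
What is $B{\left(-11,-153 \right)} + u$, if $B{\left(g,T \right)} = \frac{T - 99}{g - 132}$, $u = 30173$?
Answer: $\frac{4314991}{143} \approx 30175.0$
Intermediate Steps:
$B{\left(g,T \right)} = \frac{-99 + T}{-132 + g}$
$B{\left(-11,-153 \right)} + u = \frac{-99 - 153}{-132 - 11} + 30173 = \frac{1}{-143} \left(-252\right) + 30173 = \left(- \frac{1}{143}\right) \left(-252\right) + 30173 = \frac{252}{143} + 30173 = \frac{4314991}{143}$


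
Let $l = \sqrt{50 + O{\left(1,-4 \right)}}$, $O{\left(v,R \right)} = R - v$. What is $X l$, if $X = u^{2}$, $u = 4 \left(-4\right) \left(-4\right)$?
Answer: $12288 \sqrt{5} \approx 27477.0$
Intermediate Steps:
$u = 64$ ($u = \left(-16\right) \left(-4\right) = 64$)
$l = 3 \sqrt{5}$ ($l = \sqrt{50 - 5} = \sqrt{45} = 3 \sqrt{5} \approx 6.7082$)
$X = 4096$ ($X = 64^{2} = 4096$)
$X l = 4096 \cdot 3 \sqrt{5} = 12288 \sqrt{5}$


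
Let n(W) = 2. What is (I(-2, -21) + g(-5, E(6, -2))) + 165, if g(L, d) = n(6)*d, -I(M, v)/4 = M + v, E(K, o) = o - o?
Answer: 257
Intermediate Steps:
E(K, o) = 0
I(M, v) = -4*M - 4*v (I(M, v) = -4*(M + v) = -4*M - 4*v)
g(L, d) = 2*d
(I(-2, -21) + g(-5, E(6, -2))) + 165 = ((-4*(-2) - 4*(-21)) + 2*0) + 165 = ((8 + 84) + 0) + 165 = (92 + 0) + 165 = 92 + 165 = 257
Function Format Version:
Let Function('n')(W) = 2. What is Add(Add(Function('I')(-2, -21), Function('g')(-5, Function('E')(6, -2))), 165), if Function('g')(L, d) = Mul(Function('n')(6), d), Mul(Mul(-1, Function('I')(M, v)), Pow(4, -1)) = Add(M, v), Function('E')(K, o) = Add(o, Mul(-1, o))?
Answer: 257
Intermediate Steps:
Function('E')(K, o) = 0
Function('I')(M, v) = Add(Mul(-4, M), Mul(-4, v)) (Function('I')(M, v) = Mul(-4, Add(M, v)) = Add(Mul(-4, M), Mul(-4, v)))
Function('g')(L, d) = Mul(2, d)
Add(Add(Function('I')(-2, -21), Function('g')(-5, Function('E')(6, -2))), 165) = Add(Add(Add(Mul(-4, -2), Mul(-4, -21)), Mul(2, 0)), 165) = Add(Add(Add(8, 84), 0), 165) = Add(Add(92, 0), 165) = Add(92, 165) = 257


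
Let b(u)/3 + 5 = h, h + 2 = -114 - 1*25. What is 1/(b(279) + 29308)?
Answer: 1/28870 ≈ 3.4638e-5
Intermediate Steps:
h = -141 (h = -2 + (-114 - 1*25) = -2 + (-114 - 25) = -2 - 139 = -141)
b(u) = -438 (b(u) = -15 + 3*(-141) = -15 - 423 = -438)
1/(b(279) + 29308) = 1/(-438 + 29308) = 1/28870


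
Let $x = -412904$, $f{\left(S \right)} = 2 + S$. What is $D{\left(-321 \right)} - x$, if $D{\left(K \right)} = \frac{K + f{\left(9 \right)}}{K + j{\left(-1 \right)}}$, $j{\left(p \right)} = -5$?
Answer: $\frac{67303507}{163} \approx 4.1291 \cdot 10^{5}$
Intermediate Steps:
$D{\left(K \right)} = \frac{11 + K}{-5 + K}$ ($D{\left(K \right)} = \frac{K + \left(2 + 9\right)}{K - 5} = \frac{K + 11}{-5 + K} = \frac{11 + K}{-5 + K}$)
$D{\left(-321 \right)} - x = \frac{11 - 321}{-5 - 321} - -412904 = \frac{1}{-326} \left(-310\right) + 412904 = \left(- \frac{1}{326}\right) \left(-310\right) + 412904 = \frac{155}{163} + 412904 = \frac{67303507}{163}$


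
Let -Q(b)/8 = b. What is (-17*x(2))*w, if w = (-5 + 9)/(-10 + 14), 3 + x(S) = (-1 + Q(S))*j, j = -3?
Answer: -816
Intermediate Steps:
Q(b) = -8*b
x(S) = 24*S (x(S) = -3 + (-1 - 8*S)*(-3) = -3 + (3 + 24*S) = 24*S)
w = 1 (w = 4/4 = 4*(¼) = 1)
(-17*x(2))*w = -408*2*1 = -17*48*1 = -816*1 = -816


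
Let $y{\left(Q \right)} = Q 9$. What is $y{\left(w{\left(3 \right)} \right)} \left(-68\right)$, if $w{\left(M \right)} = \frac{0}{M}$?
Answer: $0$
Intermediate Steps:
$w{\left(M \right)} = 0$
$y{\left(Q \right)} = 9 Q$
$y{\left(w{\left(3 \right)} \right)} \left(-68\right) = 9 \cdot 0 \left(-68\right) = 0 \left(-68\right) = 0$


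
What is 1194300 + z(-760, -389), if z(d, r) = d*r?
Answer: 1489940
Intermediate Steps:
1194300 + z(-760, -389) = 1194300 - 760*(-389) = 1194300 + 295640 = 1489940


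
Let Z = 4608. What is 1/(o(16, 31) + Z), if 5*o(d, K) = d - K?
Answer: 1/4605 ≈ 0.00021716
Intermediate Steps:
o(d, K) = -K/5 + d/5 (o(d, K) = (d - K)/5 = -K/5 + d/5)
1/(o(16, 31) + Z) = 1/((-⅕*31 + (⅕)*16) + 4608) = 1/((-31/5 + 16/5) + 4608) = 1/(-3 + 4608) = 1/4605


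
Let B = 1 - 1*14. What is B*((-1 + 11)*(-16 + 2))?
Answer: 1820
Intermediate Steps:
B = -13 (B = 1 - 14 = -13)
B*((-1 + 11)*(-16 + 2)) = -13*(-1 + 11)*(-16 + 2) = -130*(-14) = -13*(-140) = 1820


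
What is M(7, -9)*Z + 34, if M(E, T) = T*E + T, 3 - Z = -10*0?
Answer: -182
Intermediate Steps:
Z = 3 (Z = 3 - (-10)*0 = 3 - 1*0 = 3 + 0 = 3)
M(E, T) = T + E*T (M(E, T) = E*T + T = T + E*T)
M(7, -9)*Z + 34 = -9*(1 + 7)*3 + 34 = -9*8*3 + 34 = -72*3 + 34 = -216 + 34 = -182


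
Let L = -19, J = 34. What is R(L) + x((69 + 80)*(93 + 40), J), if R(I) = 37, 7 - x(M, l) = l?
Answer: 10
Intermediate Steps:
x(M, l) = 7 - l
R(L) + x((69 + 80)*(93 + 40), J) = 37 + (7 - 1*34) = 37 + (7 - 34) = 37 - 27 = 10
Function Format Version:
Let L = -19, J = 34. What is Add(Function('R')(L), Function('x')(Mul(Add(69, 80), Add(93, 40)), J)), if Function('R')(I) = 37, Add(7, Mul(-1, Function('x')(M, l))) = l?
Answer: 10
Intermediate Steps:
Function('x')(M, l) = Add(7, Mul(-1, l))
Add(Function('R')(L), Function('x')(Mul(Add(69, 80), Add(93, 40)), J)) = Add(37, Add(7, Mul(-1, 34))) = Add(37, Add(7, -34)) = Add(37, -27) = 10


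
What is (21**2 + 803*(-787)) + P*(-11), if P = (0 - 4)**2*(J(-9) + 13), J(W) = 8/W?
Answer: -5702864/9 ≈ -6.3365e+5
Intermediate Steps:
P = 1744/9 (P = (0 - 4)**2*(8/(-9) + 13) = (-4)**2*(8*(-1/9) + 13) = 16*(-8/9 + 13) = 16*(109/9) = 1744/9 ≈ 193.78)
(21**2 + 803*(-787)) + P*(-11) = (21**2 + 803*(-787)) + (1744/9)*(-11) = (441 - 631961) - 19184/9 = -631520 - 19184/9 = -5702864/9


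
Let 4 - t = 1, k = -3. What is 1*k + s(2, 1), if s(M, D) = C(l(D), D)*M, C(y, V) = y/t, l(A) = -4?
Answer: -17/3 ≈ -5.6667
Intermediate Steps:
t = 3 (t = 4 - 1*1 = 4 - 1 = 3)
C(y, V) = y/3
s(M, D) = -4*M/3 (s(M, D) = ((⅓)*(-4))*M = -4*M/3)
1*k + s(2, 1) = 1*(-3) - 4/3*2 = -3 - 8/3 = -17/3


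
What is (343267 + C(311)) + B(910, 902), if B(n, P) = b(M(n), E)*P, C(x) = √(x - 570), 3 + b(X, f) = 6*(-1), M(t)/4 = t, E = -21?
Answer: 335149 + I*√259 ≈ 3.3515e+5 + 16.093*I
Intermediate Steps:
M(t) = 4*t
b(X, f) = -9 (b(X, f) = -3 + 6*(-1) = -3 - 6 = -9)
C(x) = √(-570 + x)
B(n, P) = -9*P
(343267 + C(311)) + B(910, 902) = (343267 + √(-570 + 311)) - 9*902 = (343267 + √(-259)) - 8118 = (343267 + I*√259) - 8118 = 335149 + I*√259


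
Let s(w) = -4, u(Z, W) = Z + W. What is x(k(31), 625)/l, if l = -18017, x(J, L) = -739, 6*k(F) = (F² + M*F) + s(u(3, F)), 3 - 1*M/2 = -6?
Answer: 739/18017 ≈ 0.041017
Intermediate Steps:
u(Z, W) = W + Z
M = 18 (M = 6 - 2*(-6) = 6 + 12 = 18)
k(F) = -⅔ + 3*F + F²/6 (k(F) = ((F² + 18*F) - 4)/6 = (-4 + F² + 18*F)/6 = -⅔ + 3*F + F²/6)
x(k(31), 625)/l = -739/(-18017) = -739*(-1/18017) = 739/18017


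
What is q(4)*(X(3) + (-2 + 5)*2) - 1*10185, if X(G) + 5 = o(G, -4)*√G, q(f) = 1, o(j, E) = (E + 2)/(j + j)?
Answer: -10184 - √3/3 ≈ -10185.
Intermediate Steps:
o(j, E) = (2 + E)/(2*j) (o(j, E) = (2 + E)/((2*j)) = (2 + E)*(1/(2*j)) = (2 + E)/(2*j))
X(G) = -5 - 1/√G (X(G) = -5 + ((2 - 4)/(2*G))*√G = -5 + ((½)*(-2)/G)*√G = -5 + (-1/G)*√G = -5 - 1/√G)
q(4)*(X(3) + (-2 + 5)*2) - 1*10185 = 1*((-5 - 1/√3) + (-2 + 5)*2) - 1*10185 = 1*((-5 - √3/3) + 3*2) - 10185 = 1*((-5 - √3/3) + 6) - 10185 = 1*(1 - √3/3) - 10185 = (1 - √3/3) - 10185 = -10184 - √3/3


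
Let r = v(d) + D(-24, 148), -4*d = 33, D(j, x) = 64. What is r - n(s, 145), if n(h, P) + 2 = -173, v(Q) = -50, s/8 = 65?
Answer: 189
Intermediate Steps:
s = 520 (s = 8*65 = 520)
d = -33/4 (d = -1/4*33 = -33/4 ≈ -8.2500)
n(h, P) = -175 (n(h, P) = -2 - 173 = -175)
r = 14 (r = -50 + 64 = 14)
r - n(s, 145) = 14 - 1*(-175) = 14 + 175 = 189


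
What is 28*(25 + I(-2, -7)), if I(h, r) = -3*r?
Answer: 1288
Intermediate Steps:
28*(25 + I(-2, -7)) = 28*(25 - 3*(-7)) = 28*(25 + 21) = 28*46 = 1288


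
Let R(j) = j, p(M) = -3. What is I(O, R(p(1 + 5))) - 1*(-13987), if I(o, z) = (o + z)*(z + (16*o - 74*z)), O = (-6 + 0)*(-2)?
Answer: 17686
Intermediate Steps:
O = 12 (O = -6*(-2) = 12)
I(o, z) = (o + z)*(-73*z + 16*o) (I(o, z) = (o + z)*(z + (-74*z + 16*o)) = (o + z)*(-73*z + 16*o))
I(O, R(p(1 + 5))) - 1*(-13987) = (-73*(-3)**2 + 16*12**2 - 57*12*(-3)) - 1*(-13987) = (-73*9 + 16*144 + 2052) + 13987 = (-657 + 2304 + 2052) + 13987 = 3699 + 13987 = 17686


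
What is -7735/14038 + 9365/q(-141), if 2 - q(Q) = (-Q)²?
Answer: -285229935/279061402 ≈ -1.0221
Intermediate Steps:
q(Q) = 2 - Q² (q(Q) = 2 - (-Q)² = 2 - Q²)
-7735/14038 + 9365/q(-141) = -7735/14038 + 9365/(2 - 1*(-141)²) = -7735*1/14038 + 9365/(2 - 1*19881) = -7735/14038 + 9365/(2 - 19881) = -7735/14038 + 9365/(-19879) = -7735/14038 + 9365*(-1/19879) = -7735/14038 - 9365/19879 = -285229935/279061402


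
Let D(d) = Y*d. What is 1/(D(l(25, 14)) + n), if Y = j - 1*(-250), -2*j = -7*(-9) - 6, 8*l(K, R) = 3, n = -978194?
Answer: -16/15649775 ≈ -1.0224e-6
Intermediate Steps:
l(K, R) = 3/8 (l(K, R) = (⅛)*3 = 3/8)
j = -57/2 (j = -(-7*(-9) - 6)/2 = -(63 - 6)/2 = -½*57 = -57/2 ≈ -28.500)
Y = 443/2 (Y = -57/2 - 1*(-250) = -57/2 + 250 = 443/2 ≈ 221.50)
D(d) = 443*d/2
1/(D(l(25, 14)) + n) = 1/((443/2)*(3/8) - 978194) = 1/(1329/16 - 978194) = 1/(-15649775/16) = -16/15649775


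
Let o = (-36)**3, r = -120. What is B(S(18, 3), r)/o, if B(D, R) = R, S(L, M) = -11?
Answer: 5/1944 ≈ 0.0025720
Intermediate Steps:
o = -46656
B(S(18, 3), r)/o = -120/(-46656) = -120*(-1/46656) = 5/1944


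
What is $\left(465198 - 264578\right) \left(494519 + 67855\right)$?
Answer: $112823471880$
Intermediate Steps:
$\left(465198 - 264578\right) \left(494519 + 67855\right) = 200620 \cdot 562374 = 112823471880$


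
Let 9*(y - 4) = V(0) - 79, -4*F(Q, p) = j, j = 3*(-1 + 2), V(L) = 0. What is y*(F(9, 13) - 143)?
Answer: 24725/36 ≈ 686.81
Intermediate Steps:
j = 3 (j = 3*1 = 3)
F(Q, p) = -¾ (F(Q, p) = -¼*3 = -¾)
y = -43/9 (y = 4 + (0 - 79)/9 = 4 + (⅑)*(-79) = 4 - 79/9 = -43/9 ≈ -4.7778)
y*(F(9, 13) - 143) = -43*(-¾ - 143)/9 = -43/9*(-575/4) = 24725/36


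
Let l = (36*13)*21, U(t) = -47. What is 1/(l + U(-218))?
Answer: 1/9781 ≈ 0.00010224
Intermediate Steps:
l = 9828 (l = 468*21 = 9828)
1/(l + U(-218)) = 1/(9828 - 47) = 1/9781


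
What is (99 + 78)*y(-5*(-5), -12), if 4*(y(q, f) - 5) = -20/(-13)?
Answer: 12390/13 ≈ 953.08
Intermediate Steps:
y(q, f) = 70/13 (y(q, f) = 5 + (-20/(-13))/4 = 5 + (-20*(-1/13))/4 = 5 + (¼)*(20/13) = 5 + 5/13 = 70/13)
(99 + 78)*y(-5*(-5), -12) = (99 + 78)*(70/13) = 177*(70/13) = 12390/13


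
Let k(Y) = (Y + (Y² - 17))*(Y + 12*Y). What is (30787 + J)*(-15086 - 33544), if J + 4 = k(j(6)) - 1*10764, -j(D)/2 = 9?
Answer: 2315128410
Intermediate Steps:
j(D) = -18 (j(D) = -2*9 = -18)
k(Y) = 13*Y*(-17 + Y + Y²) (k(Y) = (Y + (-17 + Y²))*(13*Y) = (-17 + Y + Y²)*(13*Y) = 13*Y*(-17 + Y + Y²))
J = -78394 (J = -4 + (13*(-18)*(-17 - 18 + (-18)²) - 1*10764) = -4 + (13*(-18)*(-17 - 18 + 324) - 10764) = -4 + (13*(-18)*289 - 10764) = -4 + (-67626 - 10764) = -4 - 78390 = -78394)
(30787 + J)*(-15086 - 33544) = (30787 - 78394)*(-15086 - 33544) = -47607*(-48630) = 2315128410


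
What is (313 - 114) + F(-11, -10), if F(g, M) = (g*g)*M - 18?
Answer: -1029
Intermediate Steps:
F(g, M) = -18 + M*g² (F(g, M) = g²*M - 18 = M*g² - 18 = -18 + M*g²)
(313 - 114) + F(-11, -10) = (313 - 114) + (-18 - 10*(-11)²) = 199 + (-18 - 10*121) = 199 + (-18 - 1210) = 199 - 1228 = -1029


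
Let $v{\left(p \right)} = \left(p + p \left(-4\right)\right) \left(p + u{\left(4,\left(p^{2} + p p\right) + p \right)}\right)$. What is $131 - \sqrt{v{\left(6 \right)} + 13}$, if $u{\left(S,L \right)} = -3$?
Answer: $131 - i \sqrt{41} \approx 131.0 - 6.4031 i$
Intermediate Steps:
$v{\left(p \right)} = - 3 p \left(-3 + p\right)$ ($v{\left(p \right)} = \left(p + p \left(-4\right)\right) \left(p - 3\right) = \left(p - 4 p\right) \left(-3 + p\right) = - 3 p \left(-3 + p\right)$)
$131 - \sqrt{v{\left(6 \right)} + 13} = 131 - \sqrt{3 \cdot 6 \left(3 - 6\right) + 13} = 131 - \sqrt{3 \cdot 6 \left(-3\right) + 13} = 131 - \sqrt{-54 + 13} = 131 - \sqrt{-41} = 131 - i \sqrt{41}$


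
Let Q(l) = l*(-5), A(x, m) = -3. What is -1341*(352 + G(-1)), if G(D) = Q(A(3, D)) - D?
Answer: -493488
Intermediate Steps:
Q(l) = -5*l
G(D) = 15 - D (G(D) = -5*(-3) - D = 15 - D)
-1341*(352 + G(-1)) = -1341*(352 + (15 - 1*(-1))) = -1341*(352 + (15 + 1)) = -1341*(352 + 16) = -1341*368 = -493488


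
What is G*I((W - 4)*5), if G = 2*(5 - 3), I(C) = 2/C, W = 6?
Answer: ⅘ ≈ 0.80000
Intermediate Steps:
G = 4 (G = 2*2 = 4)
G*I((W - 4)*5) = 4*(2/(((6 - 4)*5))) = 4*(2/((2*5))) = 4*(2/10) = 4*(2*(⅒)) = 4*(⅕) = ⅘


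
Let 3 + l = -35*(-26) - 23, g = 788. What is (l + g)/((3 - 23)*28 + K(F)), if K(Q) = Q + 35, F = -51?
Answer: -209/72 ≈ -2.9028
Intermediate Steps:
K(Q) = 35 + Q
l = 884 (l = -3 + (-35*(-26) - 23) = -3 + (910 - 23) = -3 + 887 = 884)
(l + g)/((3 - 23)*28 + K(F)) = (884 + 788)/((3 - 23)*28 + (35 - 51)) = 1672/(-20*28 - 16) = 1672/(-560 - 16) = 1672/(-576) = 1672*(-1/576) = -209/72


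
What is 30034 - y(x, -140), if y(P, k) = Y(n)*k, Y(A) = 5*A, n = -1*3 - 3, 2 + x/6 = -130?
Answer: 25834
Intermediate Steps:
x = -792 (x = -12 + 6*(-130) = -12 - 780 = -792)
n = -6 (n = -3 - 3 = -6)
y(P, k) = -30*k (y(P, k) = (5*(-6))*k = -30*k)
30034 - y(x, -140) = 30034 - (-30)*(-140) = 30034 - 1*4200 = 30034 - 4200 = 25834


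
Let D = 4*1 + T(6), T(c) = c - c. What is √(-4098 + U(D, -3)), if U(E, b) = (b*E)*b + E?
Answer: I*√4058 ≈ 63.702*I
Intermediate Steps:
T(c) = 0
D = 4 (D = 4*1 + 0 = 4 + 0 = 4)
U(E, b) = E + E*b² (U(E, b) = (E*b)*b + E = E*b² + E = E + E*b²)
√(-4098 + U(D, -3)) = √(-4098 + 4*(1 + (-3)²)) = √(-4098 + 4*(1 + 9)) = √(-4098 + 4*10) = √(-4098 + 40) = √(-4058) = I*√4058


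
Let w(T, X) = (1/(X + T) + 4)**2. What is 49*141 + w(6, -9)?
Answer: 62302/9 ≈ 6922.4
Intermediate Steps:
w(T, X) = (4 + 1/(T + X))**2 (w(T, X) = (1/(T + X) + 4)**2 = (4 + 1/(T + X))**2)
49*141 + w(6, -9) = 49*141 + (1 + 4*6 + 4*(-9))**2/(6 - 9)**2 = 6909 + (1 + 24 - 36)**2/(-3)**2 = 6909 + (1/9)*(-11)**2 = 6909 + (1/9)*121 = 6909 + 121/9 = 62302/9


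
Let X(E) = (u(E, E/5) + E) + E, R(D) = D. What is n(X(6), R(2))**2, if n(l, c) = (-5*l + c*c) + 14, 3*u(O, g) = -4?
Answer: 11236/9 ≈ 1248.4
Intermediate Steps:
u(O, g) = -4/3 (u(O, g) = (1/3)*(-4) = -4/3)
X(E) = -4/3 + 2*E (X(E) = (-4/3 + E) + E = -4/3 + 2*E)
n(l, c) = 14 + c**2 - 5*l (n(l, c) = (-5*l + c**2) + 14 = (c**2 - 5*l) + 14 = 14 + c**2 - 5*l)
n(X(6), R(2))**2 = (14 + 2**2 - 5*(-4/3 + 2*6))**2 = (14 + 4 - 5*(-4/3 + 12))**2 = (14 + 4 - 5*32/3)**2 = (14 + 4 - 160/3)**2 = (-106/3)**2 = 11236/9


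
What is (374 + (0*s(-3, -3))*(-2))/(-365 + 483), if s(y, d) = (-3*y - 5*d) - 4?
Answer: 187/59 ≈ 3.1695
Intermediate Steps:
s(y, d) = -4 - 5*d - 3*y (s(y, d) = (-5*d - 3*y) - 4 = -4 - 5*d - 3*y)
(374 + (0*s(-3, -3))*(-2))/(-365 + 483) = (374 + (0*(-4 - 5*(-3) - 3*(-3)))*(-2))/(-365 + 483) = (374 + (0*(-4 + 15 + 9))*(-2))/118 = (374 + (0*20)*(-2))*(1/118) = (374 + 0*(-2))*(1/118) = (374 + 0)*(1/118) = 374*(1/118) = 187/59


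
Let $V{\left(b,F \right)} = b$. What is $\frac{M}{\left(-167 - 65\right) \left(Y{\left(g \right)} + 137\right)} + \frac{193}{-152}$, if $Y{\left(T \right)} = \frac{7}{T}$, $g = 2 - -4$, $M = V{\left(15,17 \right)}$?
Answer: $- \frac{4641623}{3654232} \approx -1.2702$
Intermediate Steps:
$M = 15$
$g = 6$ ($g = 2 + 4 = 6$)
$\frac{M}{\left(-167 - 65\right) \left(Y{\left(g \right)} + 137\right)} + \frac{193}{-152} = \frac{15}{\left(-167 - 65\right) \left(\frac{7}{6} + 137\right)} + \frac{193}{-152} = \frac{15}{\left(-232\right) \left(7 \cdot \frac{1}{6} + 137\right)} + 193 \left(- \frac{1}{152}\right) = \frac{15}{\left(-232\right) \left(\frac{7}{6} + 137\right)} - \frac{193}{152} = \frac{15}{\left(-232\right) \frac{829}{6}} - \frac{193}{152} = \frac{15}{- \frac{96164}{3}} - \frac{193}{152} = 15 \left(- \frac{3}{96164}\right) - \frac{193}{152} = - \frac{45}{96164} - \frac{193}{152} = - \frac{4641623}{3654232}$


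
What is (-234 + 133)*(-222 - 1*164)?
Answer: 38986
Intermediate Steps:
(-234 + 133)*(-222 - 1*164) = -101*(-222 - 164) = -101*(-386) = 38986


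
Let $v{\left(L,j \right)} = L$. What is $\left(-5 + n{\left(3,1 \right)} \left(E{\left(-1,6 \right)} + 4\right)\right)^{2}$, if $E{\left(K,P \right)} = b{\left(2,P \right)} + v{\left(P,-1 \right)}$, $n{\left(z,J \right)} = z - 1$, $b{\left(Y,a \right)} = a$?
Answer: $729$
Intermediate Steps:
$n{\left(z,J \right)} = -1 + z$ ($n{\left(z,J \right)} = z - 1 = -1 + z$)
$E{\left(K,P \right)} = 2 P$ ($E{\left(K,P \right)} = P + P = 2 P$)
$\left(-5 + n{\left(3,1 \right)} \left(E{\left(-1,6 \right)} + 4\right)\right)^{2} = \left(-5 + \left(-1 + 3\right) \left(2 \cdot 6 + 4\right)\right)^{2} = \left(-5 + 2 \left(12 + 4\right)\right)^{2} = \left(-5 + 2 \cdot 16\right)^{2} = \left(-5 + 32\right)^{2} = 27^{2} = 729$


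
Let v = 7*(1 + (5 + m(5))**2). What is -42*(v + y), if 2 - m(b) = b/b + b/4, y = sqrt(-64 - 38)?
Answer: -55419/8 - 42*I*sqrt(102) ≈ -6927.4 - 424.18*I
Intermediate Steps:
y = I*sqrt(102) (y = sqrt(-102) = I*sqrt(102) ≈ 10.1*I)
m(b) = 1 - b/4 (m(b) = 2 - (b/b + b/4) = 2 - (1 + b*(1/4)) = 2 - (1 + b/4) = 2 + (-1 - b/4) = 1 - b/4)
v = 2639/16 (v = 7*(1 + (5 + (1 - 1/4*5))**2) = 7*(1 + (5 + (1 - 5/4))**2) = 7*(1 + (5 - 1/4)**2) = 7*(1 + (19/4)**2) = 7*(1 + 361/16) = 7*(377/16) = 2639/16 ≈ 164.94)
-42*(v + y) = -42*(2639/16 + I*sqrt(102)) = -55419/8 - 42*I*sqrt(102)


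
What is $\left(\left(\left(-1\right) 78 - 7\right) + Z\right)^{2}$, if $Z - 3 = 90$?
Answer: $64$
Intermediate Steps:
$Z = 93$ ($Z = 3 + 90 = 93$)
$\left(\left(\left(-1\right) 78 - 7\right) + Z\right)^{2} = \left(\left(\left(-1\right) 78 - 7\right) + 93\right)^{2} = \left(\left(-78 - 7\right) + 93\right)^{2} = \left(-85 + 93\right)^{2} = 8^{2} = 64$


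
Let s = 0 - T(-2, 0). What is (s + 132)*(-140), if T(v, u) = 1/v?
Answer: -18550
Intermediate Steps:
s = ½ (s = 0 - 1/(-2) = 0 - 1*(-½) = 0 + ½ = ½ ≈ 0.50000)
(s + 132)*(-140) = (½ + 132)*(-140) = (265/2)*(-140) = -18550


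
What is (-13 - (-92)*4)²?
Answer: 126025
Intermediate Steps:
(-13 - (-92)*4)² = (-13 - 23*(-16))² = (-13 + 368)² = 355² = 126025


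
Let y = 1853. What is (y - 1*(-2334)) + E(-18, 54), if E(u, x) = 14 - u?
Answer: 4219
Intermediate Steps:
(y - 1*(-2334)) + E(-18, 54) = (1853 - 1*(-2334)) + (14 - 1*(-18)) = (1853 + 2334) + (14 + 18) = 4187 + 32 = 4219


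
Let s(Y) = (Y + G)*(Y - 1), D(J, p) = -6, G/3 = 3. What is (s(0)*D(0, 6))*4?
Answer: 216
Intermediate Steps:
G = 9 (G = 3*3 = 9)
s(Y) = (-1 + Y)*(9 + Y) (s(Y) = (Y + 9)*(Y - 1) = (9 + Y)*(-1 + Y) = (-1 + Y)*(9 + Y))
(s(0)*D(0, 6))*4 = ((-9 + 0**2 + 8*0)*(-6))*4 = ((-9 + 0 + 0)*(-6))*4 = -9*(-6)*4 = 54*4 = 216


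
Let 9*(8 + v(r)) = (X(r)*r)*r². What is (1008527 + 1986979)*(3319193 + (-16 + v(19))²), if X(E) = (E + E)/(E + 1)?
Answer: 7207637630763157/450 ≈ 1.6017e+13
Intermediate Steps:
X(E) = 2*E/(1 + E) (X(E) = (2*E)/(1 + E) = 2*E/(1 + E))
v(r) = -8 + 2*r⁴/(9*(1 + r)) (v(r) = -8 + (((2*r/(1 + r))*r)*r²)/9 = -8 + ((2*r²/(1 + r))*r²)/9 = -8 + (2*r⁴/(1 + r))/9 = -8 + 2*r⁴/(9*(1 + r)))
(1008527 + 1986979)*(3319193 + (-16 + v(19))²) = (1008527 + 1986979)*(3319193 + (-16 + 2*(-36 + 19⁴ - 36*19)/(9*(1 + 19)))²) = 2995506*(3319193 + (-16 + (2/9)*(-36 + 130321 - 684)/20)²) = 2995506*(3319193 + (-16 + (2/9)*(1/20)*129601)²) = 2995506*(3319193 + (-16 + 129601/90)²) = 2995506*(3319193 + (128161/90)²) = 2995506*(3319193 + 16425241921/8100) = 2995506*(43310705221/8100) = 7207637630763157/450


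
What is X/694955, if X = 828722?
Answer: 828722/694955 ≈ 1.1925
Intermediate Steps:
X/694955 = 828722/694955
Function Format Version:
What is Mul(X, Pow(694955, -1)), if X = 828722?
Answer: Rational(828722, 694955) ≈ 1.1925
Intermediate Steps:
Mul(X, Pow(694955, -1)) = Mul(828722, Pow(694955, -1)) = Mul(828722, Rational(1, 694955)) = Rational(828722, 694955)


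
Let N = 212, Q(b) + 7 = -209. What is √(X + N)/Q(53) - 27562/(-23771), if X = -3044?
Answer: 27562/23771 - I*√177/54 ≈ 1.1595 - 0.24637*I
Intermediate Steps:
Q(b) = -216 (Q(b) = -7 - 209 = -216)
√(X + N)/Q(53) - 27562/(-23771) = √(-3044 + 212)/(-216) - 27562/(-23771) = √(-2832)*(-1/216) - 27562*(-1/23771) = (4*I*√177)*(-1/216) + 27562/23771 = -I*√177/54 + 27562/23771 = 27562/23771 - I*√177/54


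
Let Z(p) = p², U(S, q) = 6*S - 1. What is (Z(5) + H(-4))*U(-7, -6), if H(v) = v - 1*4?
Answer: -731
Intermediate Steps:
H(v) = -4 + v (H(v) = v - 4 = -4 + v)
U(S, q) = -1 + 6*S
(Z(5) + H(-4))*U(-7, -6) = (5² + (-4 - 4))*(-1 + 6*(-7)) = (25 - 8)*(-1 - 42) = 17*(-43) = -731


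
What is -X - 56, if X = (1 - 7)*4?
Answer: -32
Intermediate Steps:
X = -24 (X = -6*4 = -24)
-X - 56 = -1*(-24) - 56 = 24 - 56 = -32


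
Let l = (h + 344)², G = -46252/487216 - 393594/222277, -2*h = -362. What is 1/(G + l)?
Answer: 27074227708/7462283500504973 ≈ 3.6281e-6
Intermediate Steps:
h = 181 (h = -½*(-362) = 181)
G = -50511512527/27074227708 (G = -46252*1/487216 - 393594*1/222277 = -11563/121804 - 393594/222277 = -50511512527/27074227708 ≈ -1.8657)
l = 275625 (l = (181 + 344)² = 525² = 275625)
1/(G + l) = 1/(-50511512527/27074227708 + 275625) = 1/(7462283500504973/27074227708) = 27074227708/7462283500504973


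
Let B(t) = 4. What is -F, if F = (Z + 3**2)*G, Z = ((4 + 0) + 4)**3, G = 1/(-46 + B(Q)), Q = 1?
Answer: 521/42 ≈ 12.405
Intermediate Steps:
G = -1/42 (G = 1/(-46 + 4) = 1/(-42) = -1/42 ≈ -0.023810)
Z = 512 (Z = (4 + 4)**3 = 8**3 = 512)
F = -521/42 (F = (512 + 3**2)*(-1/42) = (512 + 9)*(-1/42) = 521*(-1/42) = -521/42 ≈ -12.405)
-F = -1*(-521/42) = 521/42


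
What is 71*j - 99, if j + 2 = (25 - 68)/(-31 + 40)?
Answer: -5222/9 ≈ -580.22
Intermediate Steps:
j = -61/9 (j = -2 + (25 - 68)/(-31 + 40) = -2 - 43/9 = -61/9 ≈ -6.7778)
71*j - 99 = 71*(-61/9) - 99 = -4331/9 - 99 = -5222/9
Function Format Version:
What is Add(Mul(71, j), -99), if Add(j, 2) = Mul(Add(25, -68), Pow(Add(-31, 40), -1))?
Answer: Rational(-5222, 9) ≈ -580.22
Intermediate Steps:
j = Rational(-61, 9) (j = Add(-2, Mul(Add(25, -68), Pow(Add(-31, 40), -1))) = Add(-2, Mul(-43, Pow(9, -1))) = Add(-2, Mul(-43, Rational(1, 9))) = Add(-2, Rational(-43, 9)) = Rational(-61, 9) ≈ -6.7778)
Add(Mul(71, j), -99) = Add(Mul(71, Rational(-61, 9)), -99) = Add(Rational(-4331, 9), -99) = Rational(-5222, 9)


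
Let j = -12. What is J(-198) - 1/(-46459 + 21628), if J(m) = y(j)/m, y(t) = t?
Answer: 16565/273141 ≈ 0.060646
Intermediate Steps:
J(m) = -12/m
J(-198) - 1/(-46459 + 21628) = -12/(-198) - 1/(-46459 + 21628) = -12*(-1/198) - 1/(-24831) = 2/33 - 1*(-1/24831) = 2/33 + 1/24831 = 16565/273141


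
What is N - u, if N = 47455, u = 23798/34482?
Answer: 818159756/17241 ≈ 47454.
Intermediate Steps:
u = 11899/17241 (u = 23798*(1/34482) = 11899/17241 ≈ 0.69016)
N - u = 47455 - 1*11899/17241 = 47455 - 11899/17241 = 818159756/17241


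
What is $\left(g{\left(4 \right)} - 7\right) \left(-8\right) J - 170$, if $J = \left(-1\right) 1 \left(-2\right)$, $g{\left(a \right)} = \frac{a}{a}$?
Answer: $-74$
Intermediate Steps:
$g{\left(a \right)} = 1$
$J = 2$ ($J = \left(-1\right) \left(-2\right) = 2$)
$\left(g{\left(4 \right)} - 7\right) \left(-8\right) J - 170 = \left(1 - 7\right) \left(-8\right) 2 - 170 = \left(-6\right) \left(-8\right) 2 - 170 = 48 \cdot 2 - 170 = 96 - 170 = -74$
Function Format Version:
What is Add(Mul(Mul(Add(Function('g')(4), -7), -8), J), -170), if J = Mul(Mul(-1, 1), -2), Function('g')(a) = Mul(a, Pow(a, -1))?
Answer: -74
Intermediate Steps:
Function('g')(a) = 1
J = 2 (J = Mul(-1, -2) = 2)
Add(Mul(Mul(Add(Function('g')(4), -7), -8), J), -170) = Add(Mul(Mul(Add(1, -7), -8), 2), -170) = Add(Mul(Mul(-6, -8), 2), -170) = Add(Mul(48, 2), -170) = Add(96, -170) = -74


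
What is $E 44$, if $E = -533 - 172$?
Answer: $-31020$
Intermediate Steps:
$E = -705$ ($E = -533 - 172 = -705$)
$E 44 = \left(-705\right) 44 = -31020$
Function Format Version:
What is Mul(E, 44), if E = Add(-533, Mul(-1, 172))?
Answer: -31020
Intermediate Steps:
E = -705 (E = Add(-533, -172) = -705)
Mul(E, 44) = Mul(-705, 44) = -31020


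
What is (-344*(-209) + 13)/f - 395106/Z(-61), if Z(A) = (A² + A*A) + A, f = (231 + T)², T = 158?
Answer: -59257074697/1116900301 ≈ -53.055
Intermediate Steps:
f = 151321 (f = (231 + 158)² = 389² = 151321)
Z(A) = A + 2*A² (Z(A) = (A² + A²) + A = 2*A² + A = A + 2*A²)
(-344*(-209) + 13)/f - 395106/Z(-61) = (-344*(-209) + 13)/151321 - 395106*(-1/(61*(1 + 2*(-61)))) = (71896 + 13)*(1/151321) - 395106*(-1/(61*(1 - 122))) = 71909*(1/151321) - 395106/((-61*(-121))) = 71909/151321 - 395106/7381 = -59257074697/1116900301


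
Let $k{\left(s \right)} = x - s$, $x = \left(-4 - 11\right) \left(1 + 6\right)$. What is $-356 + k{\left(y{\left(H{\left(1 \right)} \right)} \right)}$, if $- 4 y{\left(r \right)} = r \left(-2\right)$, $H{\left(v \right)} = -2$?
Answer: $-460$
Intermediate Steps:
$y{\left(r \right)} = \frac{r}{2}$ ($y{\left(r \right)} = - \frac{r \left(-2\right)}{4} = - \frac{\left(-2\right) r}{4} = \frac{r}{2}$)
$x = -105$ ($x = \left(-15\right) 7 = -105$)
$k{\left(s \right)} = -105 - s$
$-356 + k{\left(y{\left(H{\left(1 \right)} \right)} \right)} = -356 - \left(105 + \frac{1}{2} \left(-2\right)\right) = -356 - 104 = -460$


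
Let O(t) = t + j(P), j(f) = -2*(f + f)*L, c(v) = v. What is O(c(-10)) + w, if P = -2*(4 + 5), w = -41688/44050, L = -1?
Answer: -1826894/22025 ≈ -82.946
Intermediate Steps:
w = -20844/22025 (w = -41688*1/44050 = -20844/22025 ≈ -0.94638)
P = -18 (P = -2*9 = -18)
j(f) = 4*f (j(f) = -2*(f + f)*(-1) = -2*2*f*(-1) = -(-4)*f = 4*f)
O(t) = -72 + t (O(t) = t + 4*(-18) = t - 72 = -72 + t)
O(c(-10)) + w = (-72 - 10) - 20844/22025 = -82 - 20844/22025 = -1826894/22025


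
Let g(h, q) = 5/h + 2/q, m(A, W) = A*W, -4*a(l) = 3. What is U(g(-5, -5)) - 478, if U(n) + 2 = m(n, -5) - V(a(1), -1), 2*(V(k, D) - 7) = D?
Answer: -959/2 ≈ -479.50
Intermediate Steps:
a(l) = -¾ (a(l) = -¼*3 = -¾)
V(k, D) = 7 + D/2
g(h, q) = 2/q + 5/h
U(n) = -17/2 - 5*n (U(n) = -2 + (n*(-5) - (7 + (½)*(-1))) = -2 + (-5*n - (7 - ½)) = -2 + (-5*n - 1*13/2) = -2 + (-5*n - 13/2) = -2 + (-13/2 - 5*n) = -17/2 - 5*n)
U(g(-5, -5)) - 478 = (-17/2 - 5*(2/(-5) + 5/(-5))) - 478 = (-17/2 - 5*(2*(-⅕) + 5*(-⅕))) - 478 = (-17/2 - 5*(-⅖ - 1)) - 478 = (-17/2 - 5*(-7/5)) - 478 = (-17/2 + 7) - 478 = -3/2 - 478 = -959/2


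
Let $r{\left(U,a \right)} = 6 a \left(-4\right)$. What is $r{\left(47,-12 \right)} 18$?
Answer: $5184$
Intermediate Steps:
$r{\left(U,a \right)} = - 24 a$
$r{\left(47,-12 \right)} 18 = \left(-24\right) \left(-12\right) 18 = 288 \cdot 18 = 5184$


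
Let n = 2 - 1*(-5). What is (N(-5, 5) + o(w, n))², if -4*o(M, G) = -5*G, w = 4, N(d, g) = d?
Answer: 225/16 ≈ 14.063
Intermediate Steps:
n = 7 (n = 2 + 5 = 7)
o(M, G) = 5*G/4 (o(M, G) = -(-5)*G/4 = 5*G/4)
(N(-5, 5) + o(w, n))² = (-5 + (5/4)*7)² = (-5 + 35/4)² = (15/4)² = 225/16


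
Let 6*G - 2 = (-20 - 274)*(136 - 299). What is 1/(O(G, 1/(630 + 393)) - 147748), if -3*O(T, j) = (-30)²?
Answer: -1/148048 ≈ -6.7546e-6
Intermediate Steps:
G = 23962/3 (G = ⅓ + ((-20 - 274)*(136 - 299))/6 = ⅓ + (-294*(-163))/6 = ⅓ + (⅙)*47922 = ⅓ + 7987 = 23962/3 ≈ 7987.3)
O(T, j) = -300 (O(T, j) = -⅓*(-30)² = -⅓*900 = -300)
1/(O(G, 1/(630 + 393)) - 147748) = 1/(-300 - 147748) = 1/(-148048) = -1/148048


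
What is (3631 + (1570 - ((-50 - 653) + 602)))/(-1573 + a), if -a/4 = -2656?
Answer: 5302/9051 ≈ 0.58579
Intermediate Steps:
a = 10624 (a = -4*(-2656) = 10624)
(3631 + (1570 - ((-50 - 653) + 602)))/(-1573 + a) = (3631 + (1570 - ((-50 - 653) + 602)))/(-1573 + 10624) = (3631 + (1570 - (-703 + 602)))/9051 = (3631 + (1570 - 1*(-101)))*(1/9051) = (3631 + (1570 + 101))*(1/9051) = (3631 + 1671)*(1/9051) = 5302*(1/9051) = 5302/9051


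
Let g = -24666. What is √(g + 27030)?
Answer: 2*√591 ≈ 48.621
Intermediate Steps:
√(g + 27030) = √(-24666 + 27030) = √2364 = 2*√591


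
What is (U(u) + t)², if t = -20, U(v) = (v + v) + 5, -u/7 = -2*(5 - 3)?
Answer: 1681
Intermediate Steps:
u = 28 (u = -(-14)*(5 - 3) = -(-14)*2 = -7*(-4) = 28)
U(v) = 5 + 2*v (U(v) = 2*v + 5 = 5 + 2*v)
(U(u) + t)² = ((5 + 2*28) - 20)² = ((5 + 56) - 20)² = (61 - 20)² = 41² = 1681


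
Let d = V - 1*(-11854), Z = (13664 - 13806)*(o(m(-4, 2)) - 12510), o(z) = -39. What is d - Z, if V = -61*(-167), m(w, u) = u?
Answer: -1759917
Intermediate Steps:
Z = 1781958 (Z = (13664 - 13806)*(-39 - 12510) = -142*(-12549) = 1781958)
V = 10187
d = 22041 (d = 10187 - 1*(-11854) = 10187 + 11854 = 22041)
d - Z = 22041 - 1*1781958 = 22041 - 1781958 = -1759917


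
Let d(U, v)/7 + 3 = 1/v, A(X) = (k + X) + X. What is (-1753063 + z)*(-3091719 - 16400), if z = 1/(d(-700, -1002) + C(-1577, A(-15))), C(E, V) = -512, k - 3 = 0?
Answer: 2910018735766283519/534073 ≈ 5.4487e+12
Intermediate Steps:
k = 3 (k = 3 + 0 = 3)
A(X) = 3 + 2*X (A(X) = (3 + X) + X = 3 + 2*X)
d(U, v) = -21 + 7/v
z = -1002/534073 (z = 1/((-21 + 7/(-1002)) - 512) = 1/((-21 + 7*(-1/1002)) - 512) = 1/((-21 - 7/1002) - 512) = 1/(-21049/1002 - 512) = 1/(-534073/1002) = -1002/534073 ≈ -0.0018761)
(-1753063 + z)*(-3091719 - 16400) = (-1753063 - 1002/534073)*(-3091719 - 16400) = -936263616601/534073*(-3108119) = 2910018735766283519/534073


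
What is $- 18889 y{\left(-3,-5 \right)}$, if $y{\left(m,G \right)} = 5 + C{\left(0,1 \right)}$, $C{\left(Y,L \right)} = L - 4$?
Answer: $-37778$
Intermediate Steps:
$C{\left(Y,L \right)} = -4 + L$
$y{\left(m,G \right)} = 2$ ($y{\left(m,G \right)} = 5 + \left(-4 + 1\right) = 5 - 3 = 2$)
$- 18889 y{\left(-3,-5 \right)} = \left(-18889\right) 2 = -37778$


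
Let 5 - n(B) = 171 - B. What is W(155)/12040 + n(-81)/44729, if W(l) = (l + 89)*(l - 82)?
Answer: 198434767/134634290 ≈ 1.4739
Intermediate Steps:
n(B) = -166 + B (n(B) = 5 - (171 - B) = 5 + (-171 + B) = -166 + B)
W(l) = (-82 + l)*(89 + l) (W(l) = (89 + l)*(-82 + l) = (-82 + l)*(89 + l))
W(155)/12040 + n(-81)/44729 = (-7298 + 155**2 + 7*155)/12040 + (-166 - 81)/44729 = (-7298 + 24025 + 1085)*(1/12040) - 247*1/44729 = 17812*(1/12040) - 247/44729 = 4453/3010 - 247/44729 = 198434767/134634290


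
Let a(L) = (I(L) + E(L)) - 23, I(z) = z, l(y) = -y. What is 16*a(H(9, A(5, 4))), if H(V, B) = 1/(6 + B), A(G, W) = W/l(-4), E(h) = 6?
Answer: -1888/7 ≈ -269.71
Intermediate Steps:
A(G, W) = W/4 (A(G, W) = W/((-1*(-4))) = W/4)
a(L) = -17 + L (a(L) = (L + 6) - 23 = (6 + L) - 23 = -17 + L)
16*a(H(9, A(5, 4))) = 16*(-17 + 1/(6 + (1/4)*4)) = 16*(-17 + 1/(6 + 1)) = 16*(-17 + 1/7) = 16*(-118/7) = -1888/7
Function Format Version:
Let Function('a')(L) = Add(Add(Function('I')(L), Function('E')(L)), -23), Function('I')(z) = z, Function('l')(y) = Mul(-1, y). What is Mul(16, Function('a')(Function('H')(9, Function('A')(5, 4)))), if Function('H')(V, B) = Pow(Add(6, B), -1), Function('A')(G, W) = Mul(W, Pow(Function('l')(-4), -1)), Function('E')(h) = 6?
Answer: Rational(-1888, 7) ≈ -269.71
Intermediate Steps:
Function('A')(G, W) = Mul(Rational(1, 4), W) (Function('A')(G, W) = Mul(W, Pow(Mul(-1, -4), -1)) = Mul(W, Pow(4, -1)) = Mul(W, Rational(1, 4)) = Mul(Rational(1, 4), W))
Function('a')(L) = Add(-17, L) (Function('a')(L) = Add(Add(L, 6), -23) = Add(Add(6, L), -23) = Add(-17, L))
Mul(16, Function('a')(Function('H')(9, Function('A')(5, 4)))) = Mul(16, Add(-17, Pow(Add(6, Mul(Rational(1, 4), 4)), -1))) = Mul(16, Add(-17, Pow(Add(6, 1), -1))) = Mul(16, Add(-17, Pow(7, -1))) = Mul(16, Add(-17, Rational(1, 7))) = Mul(16, Rational(-118, 7)) = Rational(-1888, 7)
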